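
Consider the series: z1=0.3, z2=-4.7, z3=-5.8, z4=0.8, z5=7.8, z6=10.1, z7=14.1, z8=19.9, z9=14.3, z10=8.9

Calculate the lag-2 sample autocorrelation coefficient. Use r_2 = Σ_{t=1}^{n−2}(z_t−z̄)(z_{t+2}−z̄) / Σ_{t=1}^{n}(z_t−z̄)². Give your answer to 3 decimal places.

0.379

Mean z̄ = (0.3 − 4.7 − 5.8 + 0.8 + 7.8 + 10.1 + 14.1 + 19.9 + 14.3 + 8.9)/10 = 6.5700
Numerator Σ_{t=1}^{8}(z_t−z̄)(z_{t+2}−z̄) = 252.5872
Denominator Σ(z_t−z̄)² = 666.1810
r_2 = 252.5872 / 666.1810 = 0.379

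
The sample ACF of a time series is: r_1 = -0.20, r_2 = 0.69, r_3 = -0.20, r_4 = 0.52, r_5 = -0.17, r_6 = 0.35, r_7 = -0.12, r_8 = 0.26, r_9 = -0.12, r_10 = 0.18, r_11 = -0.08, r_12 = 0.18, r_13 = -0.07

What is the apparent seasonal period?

2

The largest autocorrelation is r_2 = 0.69, with weaker echoes at lags 4 (0.52), 6 (0.35), 8 (0.26), 10 (0.18) and 12 (0.18); the remaining lags stay at or below -0.07.
The dominant spike at lag 2 indicates a seasonal period of 2.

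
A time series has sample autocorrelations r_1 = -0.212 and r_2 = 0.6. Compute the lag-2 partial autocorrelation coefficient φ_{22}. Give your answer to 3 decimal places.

φ_{22} = (r_2 − r_1²) / (1 − r_1²)
r_1² = (-0.212)² = 0.044944
Numerator = 0.6 − 0.0449 = 0.5551; denominator = 1 − 0.0449 = 0.9551
φ_{22} = 0.5551 / 0.9551 = 0.581

0.581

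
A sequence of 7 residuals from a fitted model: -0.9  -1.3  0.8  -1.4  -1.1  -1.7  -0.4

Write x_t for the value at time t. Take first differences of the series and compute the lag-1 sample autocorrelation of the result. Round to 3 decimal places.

-0.613

First differences Δx: -0.4, 2.1, -2.2, 0.3, -0.6, 1.3
Mean of differences = 0.0833
Numerator Σ(Δx_t−Δx̄)(Δx_{t+1}−Δx̄) = -7.0536
Denominator Σ(Δx_t−Δx̄)² = 11.5083
r_1(Δx) = -7.0536 / 11.5083 = -0.613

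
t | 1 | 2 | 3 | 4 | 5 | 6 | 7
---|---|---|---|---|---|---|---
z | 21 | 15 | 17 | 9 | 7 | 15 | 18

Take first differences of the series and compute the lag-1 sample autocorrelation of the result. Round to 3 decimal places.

First differences Δz: -6, 2, -8, -2, 8, 3
Mean of differences = -0.5000
Numerator Σ(Δz_t−Δz̄)(Δz_{t+1}−Δz̄) = -4.2500
Denominator Σ(Δz_t−Δz̄)² = 179.5000
r_1(Δz) = -4.2500 / 179.5000 = -0.024

-0.024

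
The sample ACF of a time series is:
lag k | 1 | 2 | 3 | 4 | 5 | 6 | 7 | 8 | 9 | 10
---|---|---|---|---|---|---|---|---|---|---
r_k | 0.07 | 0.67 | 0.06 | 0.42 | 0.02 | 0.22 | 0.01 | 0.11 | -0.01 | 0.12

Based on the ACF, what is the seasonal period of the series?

The largest autocorrelation is r_2 = 0.67, with weaker echoes at lags 4 (0.42) and 6 (0.22); the remaining lags stay at or below 0.12.
The dominant spike at lag 2 indicates a seasonal period of 2.

2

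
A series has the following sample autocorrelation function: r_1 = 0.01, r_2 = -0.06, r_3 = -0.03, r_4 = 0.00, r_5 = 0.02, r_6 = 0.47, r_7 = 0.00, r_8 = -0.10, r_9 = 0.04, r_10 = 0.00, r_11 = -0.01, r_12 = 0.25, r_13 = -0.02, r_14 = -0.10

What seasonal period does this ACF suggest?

The largest autocorrelation is r_6 = 0.47, with a weaker echo at lag 12 (0.25); the remaining lags stay at or below 0.04.
The dominant spike at lag 6 indicates a seasonal period of 6.

6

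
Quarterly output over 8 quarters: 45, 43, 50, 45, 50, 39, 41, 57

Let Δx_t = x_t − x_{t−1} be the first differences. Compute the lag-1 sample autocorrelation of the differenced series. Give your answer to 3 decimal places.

First differences Δx: -2, 7, -5, 5, -11, 2, 16
Mean of differences = 1.7143
Numerator Σ(Δx_t−Δx̄)(Δx_{t+1}−Δx̄) = -118.5102
Denominator Σ(Δx_t−Δx̄)² = 463.4286
r_1(Δx) = -118.5102 / 463.4286 = -0.256

-0.256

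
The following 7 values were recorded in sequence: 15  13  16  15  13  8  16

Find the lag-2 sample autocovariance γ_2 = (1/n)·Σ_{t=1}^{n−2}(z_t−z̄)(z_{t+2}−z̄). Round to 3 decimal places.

Mean z̄ = (15 + 13 + 16 + 15 + 13 + 8 + 16)/7 = 13.7143
Σ_{t=1}^{5}(z_t−z̄)(z_{t+2}−z̄) = -8.5918
γ_2 = -8.5918 / 7 = -1.227

-1.227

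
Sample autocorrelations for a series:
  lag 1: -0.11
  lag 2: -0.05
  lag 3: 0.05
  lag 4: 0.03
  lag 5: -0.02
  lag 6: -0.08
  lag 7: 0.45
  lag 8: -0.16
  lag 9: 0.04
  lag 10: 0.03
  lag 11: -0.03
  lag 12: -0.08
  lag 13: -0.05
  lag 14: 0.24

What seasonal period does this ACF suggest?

7

The largest autocorrelation is r_7 = 0.45, with a weaker echo at lag 14 (0.24); the remaining lags stay at or below 0.05.
The dominant spike at lag 7 indicates a seasonal period of 7.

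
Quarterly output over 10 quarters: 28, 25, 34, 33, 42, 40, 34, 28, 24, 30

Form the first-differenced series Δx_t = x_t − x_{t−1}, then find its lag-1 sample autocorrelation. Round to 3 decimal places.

First differences Δx: -3, 9, -1, 9, -2, -6, -6, -4, 6
Mean of differences = 0.2222
Numerator Σ(Δx_t−Δx̄)(Δx_{t+1}−Δx̄) = -14.8272
Denominator Σ(Δx_t−Δx̄)² = 299.5556
r_1(Δx) = -14.8272 / 299.5556 = -0.049

-0.049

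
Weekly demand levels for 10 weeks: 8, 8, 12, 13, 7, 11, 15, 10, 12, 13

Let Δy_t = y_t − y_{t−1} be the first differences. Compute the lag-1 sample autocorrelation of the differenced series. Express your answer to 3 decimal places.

First differences Δy: 0, 4, 1, -6, 4, 4, -5, 2, 1
Mean of differences = 0.5556
Numerator Σ(Δy_t−Δȳ)(Δy_{t+1}−Δȳ) = -40.5309
Denominator Σ(Δy_t−Δȳ)² = 112.2222
r_1(Δy) = -40.5309 / 112.2222 = -0.361

-0.361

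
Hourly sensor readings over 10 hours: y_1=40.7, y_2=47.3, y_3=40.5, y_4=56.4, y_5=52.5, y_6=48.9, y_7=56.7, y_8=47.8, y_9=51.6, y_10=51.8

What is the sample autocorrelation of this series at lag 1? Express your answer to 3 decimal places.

Mean ȳ = (40.7 + 47.3 + 40.5 + 56.4 + 52.5 + 48.9 + 56.7 + 47.8 + 51.6 + 51.8)/10 = 49.4200
Numerator Σ_{t=1}^{9}(y_t−ȳ)(y_{t+1}−ȳ) = -18.8904
Denominator Σ(y_t−ȳ)² = 284.6160
r_1 = -18.8904 / 284.6160 = -0.066

-0.066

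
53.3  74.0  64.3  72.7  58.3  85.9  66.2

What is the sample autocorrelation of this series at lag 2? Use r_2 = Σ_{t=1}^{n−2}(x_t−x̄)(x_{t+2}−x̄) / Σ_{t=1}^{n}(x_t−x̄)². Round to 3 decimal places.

0.310

Mean x̄ = (53.3 + 74.0 + 64.3 + 72.7 + 58.3 + 85.9 + 66.2)/7 = 67.8143
Deviations from mean: -14.5143, 6.1857, -3.5143, 4.8857, -9.5143, 18.0857, -1.6143
Numerator Σ_{t=1}^{5}(x_t−x̄)(x_{t+2}−x̄) = 218.3853
Denominator Σ(x_t−x̄)² = 705.3686
r_2 = 218.3853 / 705.3686 = 0.310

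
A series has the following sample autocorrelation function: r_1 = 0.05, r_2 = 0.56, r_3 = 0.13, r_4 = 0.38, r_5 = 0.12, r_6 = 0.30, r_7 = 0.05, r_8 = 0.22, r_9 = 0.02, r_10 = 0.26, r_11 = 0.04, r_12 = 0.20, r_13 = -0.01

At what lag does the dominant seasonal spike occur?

2

The largest autocorrelation is r_2 = 0.56, with weaker echoes at lags 4 (0.38), 6 (0.30), 8 (0.22), 10 (0.26) and 12 (0.20); the remaining lags stay at or below 0.13.
The dominant spike at lag 2 indicates a seasonal period of 2.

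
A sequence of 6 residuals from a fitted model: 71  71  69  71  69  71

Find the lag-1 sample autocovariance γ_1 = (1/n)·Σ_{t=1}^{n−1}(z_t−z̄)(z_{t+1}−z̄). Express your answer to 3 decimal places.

Mean z̄ = (71 + 71 + 69 + 71 + 69 + 71)/6 = 70.3333
Deviations: 0.6667, 0.6667, -1.3333, 0.6667, -1.3333, 0.6667
Σ_{t=1}^{5}(z_t−z̄)(z_{t+1}−z̄) = -3.1111
γ_1 = -3.1111 / 6 = -0.519

-0.519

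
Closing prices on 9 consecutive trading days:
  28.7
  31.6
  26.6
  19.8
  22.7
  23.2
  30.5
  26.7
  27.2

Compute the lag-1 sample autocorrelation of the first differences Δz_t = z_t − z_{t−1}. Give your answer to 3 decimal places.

-0.165

First differences Δz: 2.9, -5.0, -6.8, 2.9, 0.5, 7.3, -3.8, 0.5
Mean of differences = -0.1875
Numerator Σ(Δz_t−Δz̄)(Δz_{t+1}−Δz̄) = -25.7139
Denominator Σ(Δz_t−Δz̄)² = 156.0088
r_1(Δz) = -25.7139 / 156.0088 = -0.165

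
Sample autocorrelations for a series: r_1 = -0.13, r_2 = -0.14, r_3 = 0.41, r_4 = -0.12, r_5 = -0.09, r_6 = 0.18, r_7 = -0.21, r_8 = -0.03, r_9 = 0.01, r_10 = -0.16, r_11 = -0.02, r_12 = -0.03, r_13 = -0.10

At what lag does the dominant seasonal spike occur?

3

The largest autocorrelation is r_3 = 0.41, with a weaker echo at lag 6 (0.18); the remaining lags stay at or below 0.01.
The dominant spike at lag 3 indicates a seasonal period of 3.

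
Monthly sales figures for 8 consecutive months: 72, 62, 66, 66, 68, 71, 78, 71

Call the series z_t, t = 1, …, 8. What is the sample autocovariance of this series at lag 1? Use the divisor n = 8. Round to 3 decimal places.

Mean z̄ = (72 + 62 + 66 + 66 + 68 + 71 + 78 + 71)/8 = 69.2500
Deviations: 2.7500, -7.2500, -3.2500, -3.2500, -1.2500, 1.7500, 8.7500, 1.7500
Σ_{t=1}^{7}(z_t−z̄)(z_{t+1}−z̄) = 46.6875
γ_1 = 46.6875 / 8 = 5.836

5.836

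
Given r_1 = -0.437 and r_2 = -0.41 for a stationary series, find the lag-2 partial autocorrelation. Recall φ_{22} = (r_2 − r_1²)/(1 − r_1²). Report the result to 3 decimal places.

φ_{22} = (r_2 − r_1²) / (1 − r_1²)
r_1² = (-0.437)² = 0.190969
Numerator = -0.41 − 0.1910 = -0.6010; denominator = 1 − 0.1910 = 0.8090
φ_{22} = -0.6010 / 0.8090 = -0.743

-0.743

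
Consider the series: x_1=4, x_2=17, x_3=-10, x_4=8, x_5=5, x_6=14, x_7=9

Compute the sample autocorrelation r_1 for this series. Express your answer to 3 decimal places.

Mean x̄ = (4 + 17 − 10 + 8 + 5 + 14 + 9)/7 = 6.7143
Deviations from mean: -2.7143, 10.2857, -16.7143, 1.2857, -1.7143, 7.2857, 2.2857
Numerator Σ_{t=1}^{6}(x_t−x̄)(x_{t+1}−x̄) = -219.3673
Denominator Σ(x_t−x̄)² = 455.4286
r_1 = -219.3673 / 455.4286 = -0.482

-0.482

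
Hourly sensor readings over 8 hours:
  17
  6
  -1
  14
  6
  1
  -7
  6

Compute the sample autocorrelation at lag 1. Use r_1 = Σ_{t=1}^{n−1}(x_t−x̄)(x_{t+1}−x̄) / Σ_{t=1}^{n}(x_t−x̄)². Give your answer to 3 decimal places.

Mean x̄ = (17 + 6 − 1 + 14 + 6 + 1 − 7 + 6)/8 = 5.2500
Deviations from mean: 11.7500, 0.7500, -6.2500, 8.7500, 0.7500, -4.2500, -12.2500, 0.7500
Numerator Σ_{t=1}^{7}(x_t−x̄)(x_{t+1}−x̄) = -4.3125
Denominator Σ(x_t−x̄)² = 423.5000
r_1 = -4.3125 / 423.5000 = -0.010

-0.010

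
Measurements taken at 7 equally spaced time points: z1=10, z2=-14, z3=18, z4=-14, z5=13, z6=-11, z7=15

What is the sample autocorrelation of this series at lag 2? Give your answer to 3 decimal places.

Mean z̄ = (10 − 14 + 18 − 14 + 13 − 11 + 15)/7 = 2.4286
Deviations from mean: 7.5714, -16.4286, 15.5714, -16.4286, 10.5714, -13.4286, 12.5714
Σ(z_t−z̄)(z_{t+2}−z̄) = (117.8980) + (269.8980) + (164.6122) + (220.6122) + (132.8980) = 905.9184
Denominator Σ(z_t−z̄)² = 1289.7143
r_2 = 905.9184 / 1289.7143 = 0.702

0.702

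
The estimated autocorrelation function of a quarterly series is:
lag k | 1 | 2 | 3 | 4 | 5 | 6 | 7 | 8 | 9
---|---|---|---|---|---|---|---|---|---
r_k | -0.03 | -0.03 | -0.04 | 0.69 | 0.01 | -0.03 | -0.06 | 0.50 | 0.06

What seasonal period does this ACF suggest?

The largest autocorrelation is r_4 = 0.69, with a weaker echo at lag 8 (0.50); the remaining lags stay at or below 0.06.
The dominant spike at lag 4 indicates a seasonal period of 4.

4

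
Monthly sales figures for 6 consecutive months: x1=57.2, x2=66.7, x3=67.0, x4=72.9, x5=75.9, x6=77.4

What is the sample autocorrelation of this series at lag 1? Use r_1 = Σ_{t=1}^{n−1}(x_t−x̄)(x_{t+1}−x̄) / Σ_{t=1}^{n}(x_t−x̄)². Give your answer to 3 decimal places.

0.375

Mean x̄ = (57.2 + 66.7 + 67.0 + 72.9 + 75.9 + 77.4)/6 = 69.5167
Deviations from mean: -12.3167, -2.8167, -2.5167, 3.3833, 6.3833, 7.8833
Σ(x_t−x̄)(x_{t+1}−x̄) = (34.6919) + (7.0886) + (-8.5147) + (21.5969) + (50.3219) = 105.1847
Denominator Σ(x_t−x̄)² = 280.3083
r_1 = 105.1847 / 280.3083 = 0.375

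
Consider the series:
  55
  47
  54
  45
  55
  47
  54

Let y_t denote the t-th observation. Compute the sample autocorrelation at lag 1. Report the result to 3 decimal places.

-0.831

Mean ȳ = (55 + 47 + 54 + 45 + 55 + 47 + 54)/7 = 51.0000
Deviations from mean: 4.0000, -4.0000, 3.0000, -6.0000, 4.0000, -4.0000, 3.0000
Σ(y_t−ȳ)(y_{t+1}−ȳ) = (-16.0000) + (-12.0000) + (-18.0000) + (-24.0000) + (-16.0000) + (-12.0000) = -98.0000
Denominator Σ(y_t−ȳ)² = 118.0000
r_1 = -98.0000 / 118.0000 = -0.831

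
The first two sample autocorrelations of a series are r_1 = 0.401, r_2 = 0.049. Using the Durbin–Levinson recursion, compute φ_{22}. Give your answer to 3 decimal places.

-0.133

φ_{22} = (r_2 − r_1²) / (1 − r_1²)
r_1² = (0.401)² = 0.160801
Numerator = 0.049 − 0.1608 = -0.1118; denominator = 1 − 0.1608 = 0.8392
φ_{22} = -0.1118 / 0.8392 = -0.133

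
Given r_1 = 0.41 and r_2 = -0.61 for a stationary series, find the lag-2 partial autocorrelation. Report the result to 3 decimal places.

φ_{22} = (r_2 − r_1²) / (1 − r_1²)
r_1² = (0.41)² = 0.1681
Numerator = -0.61 − 0.1681 = -0.7781; denominator = 1 − 0.1681 = 0.8319
φ_{22} = -0.7781 / 0.8319 = -0.935

-0.935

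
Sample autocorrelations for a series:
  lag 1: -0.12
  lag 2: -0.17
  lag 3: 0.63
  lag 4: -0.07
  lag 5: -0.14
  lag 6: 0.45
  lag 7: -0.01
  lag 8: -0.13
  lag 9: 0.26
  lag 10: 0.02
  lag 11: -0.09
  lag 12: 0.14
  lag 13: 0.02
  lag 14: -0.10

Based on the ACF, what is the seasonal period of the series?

3

The largest autocorrelation is r_3 = 0.63, with weaker echoes at lags 6 (0.45) and 9 (0.26); the remaining lags stay at or below 0.14.
The dominant spike at lag 3 indicates a seasonal period of 3.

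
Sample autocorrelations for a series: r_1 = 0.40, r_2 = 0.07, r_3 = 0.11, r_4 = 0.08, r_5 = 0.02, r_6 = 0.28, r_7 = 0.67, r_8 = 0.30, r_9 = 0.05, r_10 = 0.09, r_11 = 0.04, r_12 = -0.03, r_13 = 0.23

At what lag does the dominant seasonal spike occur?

7

The largest autocorrelation is r_7 = 0.67; the remaining lags stay at or below 0.40. The elevated value at lag 1 (0.40), dropping to 0.07 at lag 2, reflects decaying short-term dependence rather than seasonality.
The dominant spike at lag 7 indicates a seasonal period of 7.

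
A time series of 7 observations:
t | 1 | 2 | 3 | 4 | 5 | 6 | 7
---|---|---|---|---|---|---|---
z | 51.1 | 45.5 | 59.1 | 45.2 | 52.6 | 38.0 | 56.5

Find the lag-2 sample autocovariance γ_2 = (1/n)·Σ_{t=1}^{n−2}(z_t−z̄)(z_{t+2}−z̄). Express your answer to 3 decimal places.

18.797

Mean z̄ = (51.1 + 45.5 + 59.1 + 45.2 + 52.6 + 38.0 + 56.5)/7 = 49.7143
Deviations: 1.3857, -4.2143, 9.3857, -4.5143, 2.8857, -11.7143, 6.7857
Σ_{t=1}^{5}(z_t−z̄)(z_{t+2}−z̄) = 131.5782
γ_2 = 131.5782 / 7 = 18.797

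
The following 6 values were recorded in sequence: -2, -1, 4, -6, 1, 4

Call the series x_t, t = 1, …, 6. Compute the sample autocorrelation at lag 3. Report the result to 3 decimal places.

0.365

Mean x̄ = (-2 − 1 + 4 − 6 + 1 + 4)/6 = 0.0000
Deviations from mean: -2.0000, -1.0000, 4.0000, -6.0000, 1.0000, 4.0000
Σ(x_t−x̄)(x_{t+3}−x̄) = (12.0000) + (-1.0000) + (16.0000) = 27.0000
Denominator Σ(x_t−x̄)² = 74.0000
r_3 = 27.0000 / 74.0000 = 0.365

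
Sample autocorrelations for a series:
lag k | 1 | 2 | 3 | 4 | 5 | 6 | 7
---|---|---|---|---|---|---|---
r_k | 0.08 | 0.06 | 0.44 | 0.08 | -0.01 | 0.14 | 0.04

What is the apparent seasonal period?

3

The largest autocorrelation is r_3 = 0.44; the remaining lags stay at or below 0.14.
The dominant spike at lag 3 indicates a seasonal period of 3.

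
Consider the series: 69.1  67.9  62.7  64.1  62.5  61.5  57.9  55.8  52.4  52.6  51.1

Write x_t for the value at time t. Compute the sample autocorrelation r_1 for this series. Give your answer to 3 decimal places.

Mean x̄ = (69.1 + 67.9 + 62.7 + 64.1 + 62.5 + 61.5 + 57.9 + 55.8 + 52.4 + 52.6 + 51.1)/11 = 59.7818
Numerator Σ_{t=1}^{10}(x_t−x̄)(x_{t+1}−x̄) = 277.3651
Denominator Σ(x_t−x̄)² = 391.0764
r_1 = 277.3651 / 391.0764 = 0.709

0.709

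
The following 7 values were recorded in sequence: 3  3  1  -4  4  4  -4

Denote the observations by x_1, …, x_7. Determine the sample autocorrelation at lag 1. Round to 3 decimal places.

-0.224

Mean x̄ = (3 + 3 + 1 − 4 + 4 + 4 − 4)/7 = 1.0000
Deviations from mean: 2.0000, 2.0000, 0.0000, -5.0000, 3.0000, 3.0000, -5.0000
Σ(x_t−x̄)(x_{t+1}−x̄) = (4.0000) + (0.0000) + (0.0000) + (-15.0000) + (9.0000) + (-15.0000) = -17.0000
Denominator Σ(x_t−x̄)² = 76.0000
r_1 = -17.0000 / 76.0000 = -0.224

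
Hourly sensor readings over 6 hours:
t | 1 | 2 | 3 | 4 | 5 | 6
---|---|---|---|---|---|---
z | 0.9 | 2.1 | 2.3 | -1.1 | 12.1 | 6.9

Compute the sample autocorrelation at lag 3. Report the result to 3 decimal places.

Mean z̄ = (0.9 + 2.1 + 2.3 − 1.1 + 12.1 + 6.9)/6 = 3.8667
Deviations from mean: -2.9667, -1.7667, -1.5667, -4.9667, 8.2333, 3.0333
Σ(z_t−z̄)(z_{t+3}−z̄) = (14.7344) + (-14.5456) + (-4.7522) = -4.5633
Denominator Σ(z_t−z̄)² = 116.0333
r_3 = -4.5633 / 116.0333 = -0.039

-0.039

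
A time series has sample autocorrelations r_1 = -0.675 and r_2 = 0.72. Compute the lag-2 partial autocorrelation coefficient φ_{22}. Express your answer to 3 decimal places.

φ_{22} = (r_2 − r_1²) / (1 − r_1²)
r_1² = (-0.675)² = 0.455625
Numerator = 0.72 − 0.4556 = 0.2644; denominator = 1 − 0.4556 = 0.5444
φ_{22} = 0.2644 / 0.5444 = 0.486

0.486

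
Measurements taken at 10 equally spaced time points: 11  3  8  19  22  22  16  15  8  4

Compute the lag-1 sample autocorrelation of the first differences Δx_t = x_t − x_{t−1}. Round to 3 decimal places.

0.292

First differences Δx: -8, 5, 11, 3, 0, -6, -1, -7, -4
Mean of differences = -0.7778
Numerator Σ(Δx_t−Δx̄)(Δx_{t+1}−Δx̄) = 92.2840
Denominator Σ(Δx_t−Δx̄)² = 315.5556
r_1(Δx) = 92.2840 / 315.5556 = 0.292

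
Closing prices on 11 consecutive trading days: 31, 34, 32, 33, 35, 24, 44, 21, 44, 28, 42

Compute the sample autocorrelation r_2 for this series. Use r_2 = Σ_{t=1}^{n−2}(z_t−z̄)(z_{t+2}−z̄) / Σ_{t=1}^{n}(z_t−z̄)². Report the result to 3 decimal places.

0.704

Mean z̄ = (31 + 34 + 32 + 33 + 35 + 24 + 44 + 21 + 44 + 28 + 42)/11 = 33.4545
Numerator Σ_{t=1}^{9}(z_t−z̄)(z_{t+2}−z̄) = 408.6777
Denominator Σ(z_t−z̄)² = 580.7273
r_2 = 408.6777 / 580.7273 = 0.704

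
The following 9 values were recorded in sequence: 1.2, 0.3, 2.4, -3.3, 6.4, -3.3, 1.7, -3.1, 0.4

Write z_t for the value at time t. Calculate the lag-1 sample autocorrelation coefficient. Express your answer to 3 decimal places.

Mean z̄ = (1.2 + 0.3 + 2.4 − 3.3 + 6.4 − 3.3 + 1.7 − 3.1 + 0.4)/9 = 0.3000
Numerator Σ_{t=1}^{8}(z_t−z̄)(z_{t+1}−z̄) = -61.6200
Denominator Σ(z_t−z̄)² = 81.8800
r_1 = -61.6200 / 81.8800 = -0.753

-0.753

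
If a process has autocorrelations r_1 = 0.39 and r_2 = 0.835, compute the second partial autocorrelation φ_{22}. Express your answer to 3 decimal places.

0.805

φ_{22} = (r_2 − r_1²) / (1 − r_1²)
r_1² = (0.39)² = 0.1521
Numerator = 0.835 − 0.1521 = 0.6829; denominator = 1 − 0.1521 = 0.8479
φ_{22} = 0.6829 / 0.8479 = 0.805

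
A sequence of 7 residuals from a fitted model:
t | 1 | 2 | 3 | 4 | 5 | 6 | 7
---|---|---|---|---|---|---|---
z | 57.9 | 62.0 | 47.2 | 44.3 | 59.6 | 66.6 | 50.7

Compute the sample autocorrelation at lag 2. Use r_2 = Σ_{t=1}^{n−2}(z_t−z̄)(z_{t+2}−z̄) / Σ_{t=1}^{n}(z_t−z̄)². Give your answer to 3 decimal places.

-0.669

Mean z̄ = (57.9 + 62.0 + 47.2 + 44.3 + 59.6 + 66.6 + 50.7)/7 = 55.4714
Deviations from mean: 2.4286, 6.5286, -8.2714, -11.1714, 4.1286, 11.1286, -4.7714
Σ(z_t−z̄)(z_{t+2}−z̄) = (-20.0878) + (-72.9335) + (-34.1492) + (-124.3220) + (-19.6992) = -271.1916
Denominator Σ(z_t−z̄)² = 405.3943
r_2 = -271.1916 / 405.3943 = -0.669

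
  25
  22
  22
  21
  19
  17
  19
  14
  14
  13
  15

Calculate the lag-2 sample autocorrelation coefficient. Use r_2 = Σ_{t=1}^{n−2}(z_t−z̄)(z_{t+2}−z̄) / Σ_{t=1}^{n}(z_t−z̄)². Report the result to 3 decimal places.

0.467

Mean z̄ = (25 + 22 + 22 + 21 + 19 + 17 + 19 + 14 + 14 + 13 + 15)/11 = 18.2727
Numerator Σ_{t=1}^{9}(z_t−z̄)(z_{t+2}−z̄) = 73.8512
Denominator Σ(z_t−z̄)² = 158.1818
r_2 = 73.8512 / 158.1818 = 0.467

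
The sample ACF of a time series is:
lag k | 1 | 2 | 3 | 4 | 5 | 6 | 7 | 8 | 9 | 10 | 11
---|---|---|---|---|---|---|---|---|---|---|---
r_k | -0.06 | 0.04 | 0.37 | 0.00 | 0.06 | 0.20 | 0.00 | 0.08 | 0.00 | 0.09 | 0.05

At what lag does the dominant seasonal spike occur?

3

The largest autocorrelation is r_3 = 0.37, with a weaker echo at lag 6 (0.20); the remaining lags stay at or below 0.09.
The dominant spike at lag 3 indicates a seasonal period of 3.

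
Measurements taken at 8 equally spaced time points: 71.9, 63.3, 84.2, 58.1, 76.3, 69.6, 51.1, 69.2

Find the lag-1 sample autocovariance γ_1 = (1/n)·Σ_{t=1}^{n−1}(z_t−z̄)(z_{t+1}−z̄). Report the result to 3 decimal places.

-46.408

Mean z̄ = (71.9 + 63.3 + 84.2 + 58.1 + 76.3 + 69.6 + 51.1 + 69.2)/8 = 67.9625
Σ_{t=1}^{7}(z_t−z̄)(z_{t+1}−z̄) = -371.2639
γ_1 = -371.2639 / 8 = -46.408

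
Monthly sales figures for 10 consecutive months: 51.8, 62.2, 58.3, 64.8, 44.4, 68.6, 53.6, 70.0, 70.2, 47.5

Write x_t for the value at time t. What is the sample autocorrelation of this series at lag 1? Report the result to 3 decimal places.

Mean x̄ = (51.8 + 62.2 + 58.3 + 64.8 + 44.4 + 68.6 + 53.6 + 70.0 + 70.2 + 47.5)/10 = 59.1400
Numerator Σ_{t=1}^{9}(x_t−x̄)(x_{t+1}−x̄) = -373.8536
Denominator Σ(x_t−x̄)² = 809.1840
r_1 = -373.8536 / 809.1840 = -0.462

-0.462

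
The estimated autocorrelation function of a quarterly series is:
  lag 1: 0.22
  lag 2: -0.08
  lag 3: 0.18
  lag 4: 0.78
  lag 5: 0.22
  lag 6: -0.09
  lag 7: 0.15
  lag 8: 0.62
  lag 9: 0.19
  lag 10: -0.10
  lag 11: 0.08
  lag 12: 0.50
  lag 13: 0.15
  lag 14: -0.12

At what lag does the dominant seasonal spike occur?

4

The largest autocorrelation is r_4 = 0.78, with weaker echoes at lags 8 (0.62) and 12 (0.50); the remaining lags stay at or below 0.22.
The dominant spike at lag 4 indicates a seasonal period of 4.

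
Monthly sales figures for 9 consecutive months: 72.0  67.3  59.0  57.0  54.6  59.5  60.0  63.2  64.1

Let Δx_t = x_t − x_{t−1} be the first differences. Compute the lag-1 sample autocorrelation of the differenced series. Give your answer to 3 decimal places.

0.394

First differences Δx: -4.7, -8.3, -2.0, -2.4, 4.9, 0.5, 3.2, 0.9
Mean of differences = -0.9875
Numerator Σ(Δx_t−Δx̄)(Δx_{t+1}−Δx̄) = 50.5561
Denominator Σ(Δx_t−Δx̄)² = 128.2488
r_1(Δx) = 50.5561 / 128.2488 = 0.394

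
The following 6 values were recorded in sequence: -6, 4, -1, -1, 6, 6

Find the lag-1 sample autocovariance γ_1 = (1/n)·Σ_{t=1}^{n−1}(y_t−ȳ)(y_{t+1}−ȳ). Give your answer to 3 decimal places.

-1.574

Mean ȳ = (-6 + 4 − 1 − 1 + 6 + 6)/6 = 1.3333
Σ_{t=1}^{5}(y_t−ȳ)(y_{t+1}−ȳ) = -9.4444
γ_1 = -9.4444 / 6 = -1.574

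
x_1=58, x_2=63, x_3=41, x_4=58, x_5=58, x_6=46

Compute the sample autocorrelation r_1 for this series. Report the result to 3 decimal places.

-0.412

Mean x̄ = (58 + 63 + 41 + 58 + 58 + 46)/6 = 54.0000
Deviations from mean: 4.0000, 9.0000, -13.0000, 4.0000, 4.0000, -8.0000
Numerator Σ_{t=1}^{5}(x_t−x̄)(x_{t+1}−x̄) = -149.0000
Denominator Σ(x_t−x̄)² = 362.0000
r_1 = -149.0000 / 362.0000 = -0.412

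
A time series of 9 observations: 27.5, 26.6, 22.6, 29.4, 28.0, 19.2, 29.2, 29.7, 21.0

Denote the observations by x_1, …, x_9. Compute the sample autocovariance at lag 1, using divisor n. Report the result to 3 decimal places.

Mean x̄ = (27.5 + 26.6 + 22.6 + 29.4 + 28.0 + 19.2 + 29.2 + 29.7 + 21.0)/9 = 25.9111
Σ_{t=1}^{8}(x_t−x̄)(x_{t+1}−x̄) = -47.6879
γ_1 = -47.6879 / 9 = -5.299

-5.299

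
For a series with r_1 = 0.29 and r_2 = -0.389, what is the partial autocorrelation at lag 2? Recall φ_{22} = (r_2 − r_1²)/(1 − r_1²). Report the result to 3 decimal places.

-0.517

φ_{22} = (r_2 − r_1²) / (1 − r_1²)
r_1² = (0.29)² = 0.0841
Numerator = -0.389 − 0.0841 = -0.4731; denominator = 1 − 0.0841 = 0.9159
φ_{22} = -0.4731 / 0.9159 = -0.517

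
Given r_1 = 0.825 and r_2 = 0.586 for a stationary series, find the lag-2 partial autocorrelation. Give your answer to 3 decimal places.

-0.296

φ_{22} = (r_2 − r_1²) / (1 − r_1²)
r_1² = (0.825)² = 0.680625
Numerator = 0.586 − 0.6806 = -0.0946; denominator = 1 − 0.6806 = 0.3194
φ_{22} = -0.0946 / 0.3194 = -0.296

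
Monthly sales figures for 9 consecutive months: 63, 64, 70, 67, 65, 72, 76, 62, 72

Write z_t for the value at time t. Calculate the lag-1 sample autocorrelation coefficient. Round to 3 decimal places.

-0.209

Mean z̄ = (63 + 64 + 70 + 67 + 65 + 72 + 76 + 62 + 72)/9 = 67.8889
Numerator Σ_{t=1}^{8}(z_t−z̄)(z_{t+1}−z̄) = -39.0123
Denominator Σ(z_t−z̄)² = 186.8889
r_1 = -39.0123 / 186.8889 = -0.209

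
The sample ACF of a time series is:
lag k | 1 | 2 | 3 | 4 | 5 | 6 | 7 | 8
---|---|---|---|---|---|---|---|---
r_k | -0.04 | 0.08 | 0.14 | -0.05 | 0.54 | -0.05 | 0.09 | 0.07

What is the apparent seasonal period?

The largest autocorrelation is r_5 = 0.54; the remaining lags stay at or below 0.14.
The dominant spike at lag 5 indicates a seasonal period of 5.

5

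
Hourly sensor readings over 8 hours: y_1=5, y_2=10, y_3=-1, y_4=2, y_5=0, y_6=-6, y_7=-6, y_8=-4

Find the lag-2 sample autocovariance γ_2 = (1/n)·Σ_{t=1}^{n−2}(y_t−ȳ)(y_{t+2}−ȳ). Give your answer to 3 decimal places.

Mean ȳ = (5 + 10 − 1 + 2 + 0 − 6 − 6 − 4)/8 = 0.0000
Σ_{t=1}^{6}(y_t−ȳ)(y_{t+2}−ȳ) = 27.0000
γ_2 = 27.0000 / 8 = 3.375

3.375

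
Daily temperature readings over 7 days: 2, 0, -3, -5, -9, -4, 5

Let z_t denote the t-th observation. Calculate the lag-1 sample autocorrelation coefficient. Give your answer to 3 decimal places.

0.227

Mean z̄ = (2 + 0 − 3 − 5 − 9 − 4 + 5)/7 = -2.0000
Σ(z_t−z̄)(z_{t+1}−z̄) = (8.0000) + (-2.0000) + (3.0000) + (21.0000) + (14.0000) + (-14.0000) = 30.0000
Denominator Σ(z_t−z̄)² = 132.0000
r_1 = 30.0000 / 132.0000 = 0.227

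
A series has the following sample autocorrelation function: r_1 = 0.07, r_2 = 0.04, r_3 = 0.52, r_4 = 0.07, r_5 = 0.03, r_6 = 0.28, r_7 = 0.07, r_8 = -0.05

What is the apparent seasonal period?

3

The largest autocorrelation is r_3 = 0.52, with a weaker echo at lag 6 (0.28); the remaining lags stay at or below 0.07.
The dominant spike at lag 3 indicates a seasonal period of 3.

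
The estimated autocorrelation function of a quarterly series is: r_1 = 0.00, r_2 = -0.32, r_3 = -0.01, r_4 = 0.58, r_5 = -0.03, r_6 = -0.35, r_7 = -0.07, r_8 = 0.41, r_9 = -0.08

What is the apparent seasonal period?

The largest autocorrelation is r_4 = 0.58, with a weaker echo at lag 8 (0.41); the remaining lags stay at or below 0.00.
The dominant spike at lag 4 indicates a seasonal period of 4.

4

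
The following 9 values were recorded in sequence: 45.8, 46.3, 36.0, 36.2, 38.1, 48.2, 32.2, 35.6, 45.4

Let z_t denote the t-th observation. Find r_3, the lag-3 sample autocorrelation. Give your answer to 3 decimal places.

0.049

Mean z̄ = (45.8 + 46.3 + 36.0 + 36.2 + 38.1 + 48.2 + 32.2 + 35.6 + 45.4)/9 = 40.4222
Σ(z_t−z̄)(z_{t+3}−z̄) = (-22.7062) + (-13.6495) + (-34.3951) + (34.7160) + (11.1983) + (38.7160) = 13.8796
Denominator Σ(z_t−z̄)² = 282.3756
r_3 = 13.8796 / 282.3756 = 0.049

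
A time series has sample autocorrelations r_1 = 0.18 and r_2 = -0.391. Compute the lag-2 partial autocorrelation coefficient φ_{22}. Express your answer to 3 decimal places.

φ_{22} = (r_2 − r_1²) / (1 − r_1²)
r_1² = (0.18)² = 0.0324
Numerator = -0.391 − 0.0324 = -0.4234; denominator = 1 − 0.0324 = 0.9676
φ_{22} = -0.4234 / 0.9676 = -0.438

-0.438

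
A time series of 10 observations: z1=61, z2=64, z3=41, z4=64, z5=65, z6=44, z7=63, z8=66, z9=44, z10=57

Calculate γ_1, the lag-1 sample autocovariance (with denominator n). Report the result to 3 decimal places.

Mean z̄ = (61 + 64 + 41 + 64 + 65 + 44 + 63 + 66 + 44 + 57)/10 = 56.9000
Σ_{t=1}^{9}(z_t−z̄)(z_{t+1}−z̄) = -385.5100
γ_1 = -385.5100 / 10 = -38.551

-38.551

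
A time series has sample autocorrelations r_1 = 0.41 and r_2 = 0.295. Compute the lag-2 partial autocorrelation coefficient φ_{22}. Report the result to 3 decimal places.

0.153

φ_{22} = (r_2 − r_1²) / (1 − r_1²)
r_1² = (0.41)² = 0.1681
Numerator = 0.295 − 0.1681 = 0.1269; denominator = 1 − 0.1681 = 0.8319
φ_{22} = 0.1269 / 0.8319 = 0.153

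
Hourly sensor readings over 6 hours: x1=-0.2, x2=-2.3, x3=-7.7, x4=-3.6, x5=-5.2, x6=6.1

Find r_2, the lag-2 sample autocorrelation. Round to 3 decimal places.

Mean x̄ = (-0.2 − 2.3 − 7.7 − 3.6 − 5.2 + 6.1)/6 = -2.1500
Deviations from mean: 1.9500, -0.1500, -5.5500, -1.4500, -3.0500, 8.2500
Numerator Σ_{t=1}^{4}(x_t−x̄)(x_{t+2}−x̄) = -5.6400
Denominator Σ(x_t−x̄)² = 114.0950
r_2 = -5.6400 / 114.0950 = -0.049

-0.049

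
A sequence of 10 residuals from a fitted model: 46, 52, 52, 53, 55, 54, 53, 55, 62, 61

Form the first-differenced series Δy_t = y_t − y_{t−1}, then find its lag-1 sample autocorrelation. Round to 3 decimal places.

First differences Δy: 6, 0, 1, 2, -1, -1, 2, 7, -1
Mean of differences = 1.6667
Numerator Σ(Δy_t−Δȳ)(Δy_{t+1}−Δȳ) = -13.4444
Denominator Σ(Δy_t−Δȳ)² = 72.0000
r_1(Δy) = -13.4444 / 72.0000 = -0.187

-0.187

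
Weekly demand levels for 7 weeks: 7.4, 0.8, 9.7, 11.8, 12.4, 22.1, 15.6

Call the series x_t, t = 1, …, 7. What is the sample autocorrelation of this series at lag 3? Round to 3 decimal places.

-0.109

Mean x̄ = (7.4 + 0.8 + 9.7 + 11.8 + 12.4 + 22.1 + 15.6)/7 = 11.4000
Deviations from mean: -4.0000, -10.6000, -1.7000, 0.4000, 1.0000, 10.7000, 4.2000
Σ(x_t−x̄)(x_{t+3}−x̄) = (-1.6000) + (-10.6000) + (-18.1900) + (1.6800) = -28.7100
Denominator Σ(x_t−x̄)² = 264.5400
r_3 = -28.7100 / 264.5400 = -0.109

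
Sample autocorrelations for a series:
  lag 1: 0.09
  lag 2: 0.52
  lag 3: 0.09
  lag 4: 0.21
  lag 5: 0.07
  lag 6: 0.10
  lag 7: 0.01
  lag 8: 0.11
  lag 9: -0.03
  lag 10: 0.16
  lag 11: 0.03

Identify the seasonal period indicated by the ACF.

The largest autocorrelation is r_2 = 0.52, with weaker echoes at lags 4 (0.21) and 10 (0.16); the remaining lags stay at or below 0.11.
The dominant spike at lag 2 indicates a seasonal period of 2.

2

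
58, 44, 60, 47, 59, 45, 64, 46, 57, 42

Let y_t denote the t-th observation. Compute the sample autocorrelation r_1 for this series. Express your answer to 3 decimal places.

-0.800

Mean ȳ = (58 + 44 + 60 + 47 + 59 + 45 + 64 + 46 + 57 + 42)/10 = 52.2000
Numerator Σ_{t=1}^{9}(y_t−ȳ)(y_{t+1}−ȳ) = -473.2400
Denominator Σ(y_t−ȳ)² = 591.6000
r_1 = -473.2400 / 591.6000 = -0.800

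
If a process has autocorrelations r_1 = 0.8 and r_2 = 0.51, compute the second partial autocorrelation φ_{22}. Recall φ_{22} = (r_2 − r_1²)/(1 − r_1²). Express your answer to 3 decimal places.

φ_{22} = (r_2 − r_1²) / (1 − r_1²)
r_1² = (0.8)² = 0.64
Numerator = 0.51 − 0.6400 = -0.1300; denominator = 1 − 0.6400 = 0.3600
φ_{22} = -0.1300 / 0.3600 = -0.361

-0.361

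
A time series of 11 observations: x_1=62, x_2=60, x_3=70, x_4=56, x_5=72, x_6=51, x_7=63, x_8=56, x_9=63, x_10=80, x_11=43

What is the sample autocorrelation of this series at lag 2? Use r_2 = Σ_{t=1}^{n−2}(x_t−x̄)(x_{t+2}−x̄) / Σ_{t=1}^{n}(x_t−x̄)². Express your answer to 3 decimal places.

0.101

Mean x̄ = (62 + 60 + 70 + 56 + 72 + 51 + 63 + 56 + 63 + 80 + 43)/11 = 61.4545
Numerator Σ_{t=1}^{9}(x_t−x̄)(x_{t+2}−x̄) = 105.7686
Denominator Σ(x_t−x̄)² = 1044.7273
r_2 = 105.7686 / 1044.7273 = 0.101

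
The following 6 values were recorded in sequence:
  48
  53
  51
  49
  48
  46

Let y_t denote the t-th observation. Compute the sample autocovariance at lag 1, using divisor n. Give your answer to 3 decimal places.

1.023

Mean ȳ = (48 + 53 + 51 + 49 + 48 + 46)/6 = 49.1667
Deviations: -1.1667, 3.8333, 1.8333, -0.1667, -1.1667, -3.1667
Σ_{t=1}^{5}(y_t−ȳ)(y_{t+1}−ȳ) = 6.1389
γ_1 = 6.1389 / 6 = 1.023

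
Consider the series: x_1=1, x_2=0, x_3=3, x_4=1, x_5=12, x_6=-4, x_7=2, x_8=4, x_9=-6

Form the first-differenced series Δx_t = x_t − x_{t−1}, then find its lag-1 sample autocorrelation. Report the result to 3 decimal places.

-0.587

First differences Δx: -1, 3, -2, 11, -16, 6, 2, -10
Mean of differences = -0.8750
Numerator Σ(Δx_t−Δx̄)(Δx_{t+1}−Δx̄) = -308.2656
Denominator Σ(Δx_t−Δx̄)² = 524.8750
r_1(Δx) = -308.2656 / 524.8750 = -0.587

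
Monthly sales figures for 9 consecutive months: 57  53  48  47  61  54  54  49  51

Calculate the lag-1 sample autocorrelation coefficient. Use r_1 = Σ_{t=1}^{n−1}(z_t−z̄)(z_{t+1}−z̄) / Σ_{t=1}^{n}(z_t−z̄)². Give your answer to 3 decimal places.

-0.042

Mean z̄ = (57 + 53 + 48 + 47 + 61 + 54 + 54 + 49 + 51)/9 = 52.6667
Numerator Σ_{t=1}^{8}(z_t−z̄)(z_{t+1}−z̄) = -6.7778
Denominator Σ(z_t−z̄)² = 162.0000
r_1 = -6.7778 / 162.0000 = -0.042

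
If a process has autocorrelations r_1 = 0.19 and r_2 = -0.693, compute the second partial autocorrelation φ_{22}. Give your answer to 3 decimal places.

φ_{22} = (r_2 − r_1²) / (1 − r_1²)
r_1² = (0.19)² = 0.0361
Numerator = -0.693 − 0.0361 = -0.7291; denominator = 1 − 0.0361 = 0.9639
φ_{22} = -0.7291 / 0.9639 = -0.756

-0.756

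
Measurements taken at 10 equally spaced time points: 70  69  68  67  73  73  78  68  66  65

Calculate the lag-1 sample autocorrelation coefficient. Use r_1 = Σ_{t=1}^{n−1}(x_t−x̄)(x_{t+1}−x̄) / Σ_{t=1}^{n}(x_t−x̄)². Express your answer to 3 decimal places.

Mean x̄ = (70 + 69 + 68 + 67 + 73 + 73 + 78 + 68 + 66 + 65)/10 = 69.7000
Numerator Σ_{t=1}^{9}(x_t−x̄)(x_{t+1}−x̄) = 44.5100
Denominator Σ(x_t−x̄)² = 140.1000
r_1 = 44.5100 / 140.1000 = 0.318

0.318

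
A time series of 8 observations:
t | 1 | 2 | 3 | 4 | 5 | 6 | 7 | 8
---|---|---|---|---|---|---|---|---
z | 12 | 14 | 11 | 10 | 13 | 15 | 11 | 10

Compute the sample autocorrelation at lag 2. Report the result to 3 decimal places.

-0.750

Mean z̄ = (12 + 14 + 11 + 10 + 13 + 15 + 11 + 10)/8 = 12.0000
Deviations from mean: 0.0000, 2.0000, -1.0000, -2.0000, 1.0000, 3.0000, -1.0000, -2.0000
Numerator Σ_{t=1}^{6}(z_t−z̄)(z_{t+2}−z̄) = -18.0000
Denominator Σ(z_t−z̄)² = 24.0000
r_2 = -18.0000 / 24.0000 = -0.750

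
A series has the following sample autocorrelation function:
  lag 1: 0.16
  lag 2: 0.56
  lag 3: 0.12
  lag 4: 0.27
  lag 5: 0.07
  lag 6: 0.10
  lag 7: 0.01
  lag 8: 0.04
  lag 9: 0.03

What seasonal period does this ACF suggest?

2

The largest autocorrelation is r_2 = 0.56, with a weaker echo at lag 4 (0.27); the remaining lags stay at or below 0.16.
The dominant spike at lag 2 indicates a seasonal period of 2.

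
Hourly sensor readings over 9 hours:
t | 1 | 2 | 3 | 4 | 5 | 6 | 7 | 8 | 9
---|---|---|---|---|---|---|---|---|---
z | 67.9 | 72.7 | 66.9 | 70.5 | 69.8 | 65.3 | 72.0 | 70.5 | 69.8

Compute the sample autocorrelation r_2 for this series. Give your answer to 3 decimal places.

-0.008

Mean z̄ = (67.9 + 72.7 + 66.9 + 70.5 + 69.8 + 65.3 + 72.0 + 70.5 + 69.8)/9 = 69.4889
Numerator Σ_{t=1}^{7}(z_t−z̄)(z_{t+2}−z̄) = -0.3536
Denominator Σ(z_t−z̄)² = 45.6289
r_2 = -0.3536 / 45.6289 = -0.008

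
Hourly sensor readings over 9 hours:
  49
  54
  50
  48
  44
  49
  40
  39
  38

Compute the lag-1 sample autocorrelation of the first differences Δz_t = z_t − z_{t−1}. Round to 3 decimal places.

-0.530

First differences Δz: 5, -4, -2, -4, 5, -9, -1, -1
Mean of differences = -1.3750
Numerator Σ(Δz_t−Δz̄)(Δz_{t+1}−Δz̄) = -81.5156
Denominator Σ(Δz_t−Δz̄)² = 153.8750
r_1(Δz) = -81.5156 / 153.8750 = -0.530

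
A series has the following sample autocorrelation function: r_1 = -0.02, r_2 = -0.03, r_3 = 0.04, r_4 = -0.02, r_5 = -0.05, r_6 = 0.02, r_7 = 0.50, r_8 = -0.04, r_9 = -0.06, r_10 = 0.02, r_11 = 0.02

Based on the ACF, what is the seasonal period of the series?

7

The largest autocorrelation is r_7 = 0.50; the remaining lags stay at or below 0.04.
The dominant spike at lag 7 indicates a seasonal period of 7.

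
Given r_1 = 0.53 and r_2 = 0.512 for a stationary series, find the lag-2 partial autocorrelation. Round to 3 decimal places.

0.321

φ_{22} = (r_2 − r_1²) / (1 − r_1²)
r_1² = (0.53)² = 0.2809
Numerator = 0.512 − 0.2809 = 0.2311; denominator = 1 − 0.2809 = 0.7191
φ_{22} = 0.2311 / 0.7191 = 0.321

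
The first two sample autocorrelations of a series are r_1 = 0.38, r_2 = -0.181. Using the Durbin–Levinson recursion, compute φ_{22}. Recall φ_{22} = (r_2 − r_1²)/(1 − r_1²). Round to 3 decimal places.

φ_{22} = (r_2 − r_1²) / (1 − r_1²)
r_1² = (0.38)² = 0.1444
Numerator = -0.181 − 0.1444 = -0.3254; denominator = 1 − 0.1444 = 0.8556
φ_{22} = -0.3254 / 0.8556 = -0.380

-0.380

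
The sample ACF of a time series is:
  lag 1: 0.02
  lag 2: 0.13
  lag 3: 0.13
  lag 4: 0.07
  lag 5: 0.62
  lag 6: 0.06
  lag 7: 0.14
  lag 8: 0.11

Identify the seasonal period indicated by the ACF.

The largest autocorrelation is r_5 = 0.62; the remaining lags stay at or below 0.14.
The dominant spike at lag 5 indicates a seasonal period of 5.

5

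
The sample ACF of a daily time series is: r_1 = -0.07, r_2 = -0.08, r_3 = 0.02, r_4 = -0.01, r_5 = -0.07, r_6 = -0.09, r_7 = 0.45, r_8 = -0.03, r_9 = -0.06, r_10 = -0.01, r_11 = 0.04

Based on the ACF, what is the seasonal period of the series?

7

The largest autocorrelation is r_7 = 0.45; the remaining lags stay at or below 0.04.
The dominant spike at lag 7 indicates a seasonal period of 7.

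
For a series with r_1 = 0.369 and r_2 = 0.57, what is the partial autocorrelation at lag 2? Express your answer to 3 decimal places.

0.502

φ_{22} = (r_2 − r_1²) / (1 − r_1²)
r_1² = (0.369)² = 0.136161
Numerator = 0.57 − 0.1362 = 0.4338; denominator = 1 − 0.1362 = 0.8638
φ_{22} = 0.4338 / 0.8638 = 0.502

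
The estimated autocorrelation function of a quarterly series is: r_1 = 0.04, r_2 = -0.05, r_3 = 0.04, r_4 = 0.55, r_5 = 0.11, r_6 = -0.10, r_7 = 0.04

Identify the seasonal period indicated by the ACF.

4

The largest autocorrelation is r_4 = 0.55; the remaining lags stay at or below 0.11.
The dominant spike at lag 4 indicates a seasonal period of 4.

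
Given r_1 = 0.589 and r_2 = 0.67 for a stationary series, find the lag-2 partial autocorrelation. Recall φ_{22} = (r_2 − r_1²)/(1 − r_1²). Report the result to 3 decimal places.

φ_{22} = (r_2 − r_1²) / (1 − r_1²)
r_1² = (0.589)² = 0.346921
Numerator = 0.67 − 0.3469 = 0.3231; denominator = 1 − 0.3469 = 0.6531
φ_{22} = 0.3231 / 0.6531 = 0.495

0.495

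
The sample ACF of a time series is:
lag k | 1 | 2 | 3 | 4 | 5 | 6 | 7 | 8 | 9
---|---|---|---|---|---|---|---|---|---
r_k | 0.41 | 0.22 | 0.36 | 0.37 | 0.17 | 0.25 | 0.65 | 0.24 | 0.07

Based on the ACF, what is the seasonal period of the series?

7

The largest autocorrelation is r_7 = 0.65; the remaining lags stay at or below 0.41. The elevated value at lag 1 (0.41), dropping to 0.22 at lag 2, reflects decaying short-term dependence rather than seasonality.
The dominant spike at lag 7 indicates a seasonal period of 7.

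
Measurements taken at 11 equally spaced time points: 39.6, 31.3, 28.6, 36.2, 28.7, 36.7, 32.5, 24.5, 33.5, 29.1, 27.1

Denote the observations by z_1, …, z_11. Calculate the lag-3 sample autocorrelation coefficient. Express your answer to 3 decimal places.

Mean z̄ = (39.6 + 31.3 + 28.6 + 36.2 + 28.7 + 36.7 + 32.5 + 24.5 + 33.5 + 29.1 + 27.1)/11 = 31.6182
Numerator Σ_{t=1}^{8}(z_t−z̄)(z_{t+3}−z̄) = 86.4781
Denominator Σ(z_t−z̄)² = 209.9964
r_3 = 86.4781 / 209.9964 = 0.412

0.412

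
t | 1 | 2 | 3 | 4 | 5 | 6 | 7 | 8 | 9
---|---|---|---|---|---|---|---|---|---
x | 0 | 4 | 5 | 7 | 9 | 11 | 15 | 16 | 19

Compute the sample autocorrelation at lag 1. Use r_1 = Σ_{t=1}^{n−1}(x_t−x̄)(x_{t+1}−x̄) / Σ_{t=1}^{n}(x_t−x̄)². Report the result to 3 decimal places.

Mean x̄ = (0 + 4 + 5 + 7 + 9 + 11 + 15 + 16 + 19)/9 = 9.5556
Numerator Σ_{t=1}^{8}(x_t−x̄)(x_{t+1}−x̄) = 194.4691
Denominator Σ(x_t−x̄)² = 312.2222
r_1 = 194.4691 / 312.2222 = 0.623

0.623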